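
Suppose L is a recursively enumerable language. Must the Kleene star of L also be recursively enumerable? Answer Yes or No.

Yes

Dovetail over all factorisations of the input into blocks and all step bounds, running the recogniser for L on every block of a factorisation; accept if some factorisation has all of its blocks accepted.
So the recursively enumerable languages are closed under Kleene star.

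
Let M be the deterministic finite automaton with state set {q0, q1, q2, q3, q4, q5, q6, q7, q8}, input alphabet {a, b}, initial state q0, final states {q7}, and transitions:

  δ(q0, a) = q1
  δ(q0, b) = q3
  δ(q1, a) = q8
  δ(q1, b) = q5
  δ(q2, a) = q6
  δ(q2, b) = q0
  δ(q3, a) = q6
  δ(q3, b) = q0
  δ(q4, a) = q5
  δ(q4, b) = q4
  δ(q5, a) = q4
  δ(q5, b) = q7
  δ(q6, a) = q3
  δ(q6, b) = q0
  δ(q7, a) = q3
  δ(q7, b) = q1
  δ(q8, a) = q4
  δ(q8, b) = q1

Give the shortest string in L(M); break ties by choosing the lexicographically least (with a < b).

A breadth-first search from q0 reaches an accepting state first via the path q0 → q1 → q5 → q7 on input abb.
No string of length < 3 is accepted (BFS exhausts all shorter strings without reaching an accepting state), and abb is the lexicographically least accepting string of length 3.

abb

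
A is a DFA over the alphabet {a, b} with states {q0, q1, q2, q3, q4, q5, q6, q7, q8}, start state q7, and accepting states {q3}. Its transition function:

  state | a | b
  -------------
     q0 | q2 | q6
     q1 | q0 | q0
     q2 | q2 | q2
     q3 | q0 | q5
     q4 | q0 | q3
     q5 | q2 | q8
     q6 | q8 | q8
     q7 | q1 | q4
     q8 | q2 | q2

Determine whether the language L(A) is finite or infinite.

finite

The useful states (reachable from q7 and able to reach an accepting state) are {q3, q4, q7}.
Restricted to these states the transition graph has no cycle, so every accepting path has bounded length and L is finite.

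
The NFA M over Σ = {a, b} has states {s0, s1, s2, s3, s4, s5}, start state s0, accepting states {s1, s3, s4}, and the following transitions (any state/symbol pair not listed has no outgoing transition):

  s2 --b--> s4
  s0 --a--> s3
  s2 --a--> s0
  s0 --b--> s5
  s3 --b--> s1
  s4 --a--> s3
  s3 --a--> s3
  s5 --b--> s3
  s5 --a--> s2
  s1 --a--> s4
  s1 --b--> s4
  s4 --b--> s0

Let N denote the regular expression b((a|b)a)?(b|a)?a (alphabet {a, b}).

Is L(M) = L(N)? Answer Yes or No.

The string a is accepted by M but rejected by N.
So L(M) ≠ L(N).

No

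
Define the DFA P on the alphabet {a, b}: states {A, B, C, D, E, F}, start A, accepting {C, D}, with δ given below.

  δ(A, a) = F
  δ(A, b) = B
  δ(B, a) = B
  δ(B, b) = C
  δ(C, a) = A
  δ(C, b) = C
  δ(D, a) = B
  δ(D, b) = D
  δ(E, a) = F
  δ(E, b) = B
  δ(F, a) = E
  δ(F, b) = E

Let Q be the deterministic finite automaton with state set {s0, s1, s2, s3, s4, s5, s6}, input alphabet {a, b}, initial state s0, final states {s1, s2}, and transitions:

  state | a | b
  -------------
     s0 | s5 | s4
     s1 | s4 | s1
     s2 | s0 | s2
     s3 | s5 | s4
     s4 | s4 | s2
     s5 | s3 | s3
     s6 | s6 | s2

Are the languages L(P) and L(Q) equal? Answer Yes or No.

Yes

Exploring the product automaton P × Q from the start pair (A, s0), following both machines on each input symbol, reaches 5 state pairs: (A, s0), (F, s5), (B, s4), (E, s3), (C, s2).
P accepts in {C, D} and Q accepts in {s1, s2}. In every reachable pair the two components are either both accepting — (C, s2) — or both non-accepting, so no string is accepted by exactly one of the machines: L(P) \ L(Q) and L(Q) \ L(P) are both empty.
Hence every string is accepted by P iff it is accepted by Q, and the two languages coincide.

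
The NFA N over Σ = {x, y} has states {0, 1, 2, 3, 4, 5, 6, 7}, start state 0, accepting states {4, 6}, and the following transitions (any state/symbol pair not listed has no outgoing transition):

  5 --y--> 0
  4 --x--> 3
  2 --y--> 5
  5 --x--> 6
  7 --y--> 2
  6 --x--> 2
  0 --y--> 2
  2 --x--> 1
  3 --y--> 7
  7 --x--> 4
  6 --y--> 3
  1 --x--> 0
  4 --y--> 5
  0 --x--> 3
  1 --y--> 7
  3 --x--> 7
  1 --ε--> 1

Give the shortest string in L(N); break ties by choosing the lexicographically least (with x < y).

xxx

A breadth-first search from 0 reaches an accepting state first via the path 0 → 3 → 7 → 4 on input xxx.
No string of length < 3 is accepted (BFS exhausts all shorter strings without reaching an accepting state), and xxx is the lexicographically least accepting string of length 3.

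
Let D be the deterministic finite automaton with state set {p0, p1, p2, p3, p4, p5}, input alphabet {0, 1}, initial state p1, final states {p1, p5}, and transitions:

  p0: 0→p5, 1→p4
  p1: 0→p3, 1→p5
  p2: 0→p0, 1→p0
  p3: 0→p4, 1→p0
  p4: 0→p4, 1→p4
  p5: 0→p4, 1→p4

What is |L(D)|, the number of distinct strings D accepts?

The useful subgraph on states {p0, p1, p3, p5} is acyclic, so L(D) is finite; the longest accepting path visits 4 useful states, giving maximum string length 3.
Counting accepting paths from p1 by length: 1 of length 0, 1 of length 1, 1 of length 3. Total 3.

3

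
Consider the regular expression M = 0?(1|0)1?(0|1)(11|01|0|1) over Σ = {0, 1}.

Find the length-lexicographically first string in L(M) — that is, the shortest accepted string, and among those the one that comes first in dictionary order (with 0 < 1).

000

By inspection of the expression, no string of length less than 3 matches, and 000 is the lexicographically first match of length 3.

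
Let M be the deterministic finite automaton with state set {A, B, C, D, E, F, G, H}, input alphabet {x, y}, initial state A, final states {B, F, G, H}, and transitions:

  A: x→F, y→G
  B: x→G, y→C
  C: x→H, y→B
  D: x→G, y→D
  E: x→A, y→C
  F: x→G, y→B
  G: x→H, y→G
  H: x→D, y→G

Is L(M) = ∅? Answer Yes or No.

No

The string x is accepted: the run A → F ends in the accepting state F.
Since at least one string is accepted, L(M) is not empty.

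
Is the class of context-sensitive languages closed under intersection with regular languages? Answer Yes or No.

Yes

Every regular language is context-sensitive, and context-sensitive languages are closed under intersection (an LBA runs the DFA check and then the LBA for L on the same linear tape).
So the context-sensitive languages are closed under intersection with a regular language.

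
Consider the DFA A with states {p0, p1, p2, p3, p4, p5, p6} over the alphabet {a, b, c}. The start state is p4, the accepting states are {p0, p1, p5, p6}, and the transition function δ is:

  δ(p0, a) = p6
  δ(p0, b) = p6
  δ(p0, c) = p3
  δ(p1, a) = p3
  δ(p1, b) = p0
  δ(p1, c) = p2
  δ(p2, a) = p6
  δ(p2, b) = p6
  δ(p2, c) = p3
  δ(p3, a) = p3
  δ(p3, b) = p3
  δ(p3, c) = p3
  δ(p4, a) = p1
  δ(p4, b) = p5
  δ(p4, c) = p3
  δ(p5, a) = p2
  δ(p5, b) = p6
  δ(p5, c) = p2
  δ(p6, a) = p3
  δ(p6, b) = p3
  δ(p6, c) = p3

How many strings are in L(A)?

12

The useful subgraph on states {p0, p1, p2, p4, p5, p6} is acyclic, so L(A) is finite; the longest accepting path visits 4 useful states, giving maximum string length 3.
Counting accepting paths from p4 by length: 2 of length 1, 2 of length 2, 8 of length 3. Total 12.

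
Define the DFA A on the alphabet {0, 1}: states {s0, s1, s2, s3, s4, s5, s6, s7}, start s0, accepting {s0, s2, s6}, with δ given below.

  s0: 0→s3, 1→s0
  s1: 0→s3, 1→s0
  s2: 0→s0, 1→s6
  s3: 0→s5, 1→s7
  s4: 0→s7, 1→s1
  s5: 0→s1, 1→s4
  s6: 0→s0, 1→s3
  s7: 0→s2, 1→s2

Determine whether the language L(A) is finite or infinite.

State s0 is reachable from the start and can reach an accepting state, and it lies on the cycle s0 → s0.
Traversing that cycle any number of times yields accepted strings of unbounded length, so the language is infinite.

infinite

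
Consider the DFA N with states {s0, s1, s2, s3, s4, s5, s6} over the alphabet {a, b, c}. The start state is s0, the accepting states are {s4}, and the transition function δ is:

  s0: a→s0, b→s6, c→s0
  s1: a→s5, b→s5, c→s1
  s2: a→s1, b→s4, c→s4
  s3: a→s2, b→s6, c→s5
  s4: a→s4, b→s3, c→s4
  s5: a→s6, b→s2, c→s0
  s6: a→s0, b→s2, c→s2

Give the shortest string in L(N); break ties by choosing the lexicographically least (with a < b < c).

A breadth-first search from s0 reaches an accepting state first via the path s0 → s6 → s2 → s4 on input bbb.
No string of length < 3 is accepted (BFS exhausts all shorter strings without reaching an accepting state), and bbb is the lexicographically least accepting string of length 3.

bbb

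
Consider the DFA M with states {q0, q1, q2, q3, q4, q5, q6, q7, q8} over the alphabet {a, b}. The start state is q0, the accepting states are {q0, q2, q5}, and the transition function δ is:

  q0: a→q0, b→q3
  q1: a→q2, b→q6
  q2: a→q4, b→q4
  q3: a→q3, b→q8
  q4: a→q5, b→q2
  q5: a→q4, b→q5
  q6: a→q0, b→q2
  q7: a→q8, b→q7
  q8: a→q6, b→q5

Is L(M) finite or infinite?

State q0 is reachable from the start and can reach an accepting state, and it lies on the cycle q0 → q0.
Traversing that cycle any number of times yields accepted strings of unbounded length, so the language is infinite.

infinite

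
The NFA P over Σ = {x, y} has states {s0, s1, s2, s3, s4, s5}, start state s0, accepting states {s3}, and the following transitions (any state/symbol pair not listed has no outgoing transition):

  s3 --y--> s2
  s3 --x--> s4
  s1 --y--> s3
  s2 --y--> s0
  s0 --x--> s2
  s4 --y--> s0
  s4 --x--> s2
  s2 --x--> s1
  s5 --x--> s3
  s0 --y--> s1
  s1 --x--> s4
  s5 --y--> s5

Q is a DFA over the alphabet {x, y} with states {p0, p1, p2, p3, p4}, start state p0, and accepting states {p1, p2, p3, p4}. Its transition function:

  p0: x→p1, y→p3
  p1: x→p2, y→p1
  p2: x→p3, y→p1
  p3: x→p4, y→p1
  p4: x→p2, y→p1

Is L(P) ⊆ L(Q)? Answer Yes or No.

Yes

Exploring the product automaton P × Q from the start pair (s0, p0), following both machines on each input symbol, reaches 14 state pairs: (s0, p0), (s2, p1), (s1, p3), (s1, p2), (s0, p1), (s4, p4), (s3, p1), (s4, p3), (s2, p2), (s1, p1), (s4, p2), (s2, p4), (s2, p3), (s1, p4).
P accepts in {s3} and Q accepts in {p1, p2, p3, p4}. The reachable pairs whose P-component is accepting are (s3, p1); in each of them the Q-component is accepting too, so the product for L(P) \ L(Q) (P-component accepting, Q-component rejecting) has no reachable accepting pair and the difference is empty.
Hence every string in L(P) is also in L(Q).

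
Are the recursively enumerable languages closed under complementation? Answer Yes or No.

If both L and its complement were r.e., running the two recognisers in parallel would decide L, so L would be recursive; but there are r.e. languages that are not recursive (e.g. the halting problem), and their complements are therefore not r.e.

No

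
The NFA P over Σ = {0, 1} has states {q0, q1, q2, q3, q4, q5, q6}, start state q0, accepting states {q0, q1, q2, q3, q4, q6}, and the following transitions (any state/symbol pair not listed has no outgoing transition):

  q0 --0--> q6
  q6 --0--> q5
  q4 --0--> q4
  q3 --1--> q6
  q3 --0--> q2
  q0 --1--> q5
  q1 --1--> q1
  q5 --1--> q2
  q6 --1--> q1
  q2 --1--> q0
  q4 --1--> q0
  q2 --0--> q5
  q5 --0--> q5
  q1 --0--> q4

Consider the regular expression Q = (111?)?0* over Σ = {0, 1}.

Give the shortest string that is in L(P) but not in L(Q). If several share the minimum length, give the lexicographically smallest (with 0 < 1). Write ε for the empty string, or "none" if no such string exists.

01

The string 01 is accepted by P but not by Q.
No shorter string lies in the difference, and 01 is the lexicographically first length-2 string in L(P) \ L(Q).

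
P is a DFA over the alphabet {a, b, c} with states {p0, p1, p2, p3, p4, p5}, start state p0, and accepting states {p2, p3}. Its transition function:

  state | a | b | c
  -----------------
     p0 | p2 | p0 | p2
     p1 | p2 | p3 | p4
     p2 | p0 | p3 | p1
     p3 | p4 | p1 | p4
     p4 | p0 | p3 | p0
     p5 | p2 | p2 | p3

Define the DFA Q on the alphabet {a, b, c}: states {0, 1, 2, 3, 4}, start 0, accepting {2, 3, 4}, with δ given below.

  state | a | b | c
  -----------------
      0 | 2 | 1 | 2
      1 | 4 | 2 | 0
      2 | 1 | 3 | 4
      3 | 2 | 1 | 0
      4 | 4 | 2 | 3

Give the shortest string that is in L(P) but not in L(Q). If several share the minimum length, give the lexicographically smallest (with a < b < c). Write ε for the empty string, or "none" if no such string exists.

bc

The string bc is accepted by P but not by Q.
No shorter string lies in the difference, and bc is the lexicographically first length-2 string in L(P) \ L(Q).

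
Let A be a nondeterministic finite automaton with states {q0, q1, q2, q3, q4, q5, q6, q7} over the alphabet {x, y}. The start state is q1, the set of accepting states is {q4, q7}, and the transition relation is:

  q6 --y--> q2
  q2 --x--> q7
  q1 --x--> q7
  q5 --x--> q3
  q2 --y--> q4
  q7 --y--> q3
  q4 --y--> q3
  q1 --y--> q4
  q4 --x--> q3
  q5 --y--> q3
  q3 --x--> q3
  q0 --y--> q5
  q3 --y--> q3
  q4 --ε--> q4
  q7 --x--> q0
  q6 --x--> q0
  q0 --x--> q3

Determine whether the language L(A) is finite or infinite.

finite

The useful states (reachable from q1 and able to reach an accepting state) are {q1, q4, q7}.
Restricted to these states the transition graph has no cycle, so every accepting path has bounded length and L is finite.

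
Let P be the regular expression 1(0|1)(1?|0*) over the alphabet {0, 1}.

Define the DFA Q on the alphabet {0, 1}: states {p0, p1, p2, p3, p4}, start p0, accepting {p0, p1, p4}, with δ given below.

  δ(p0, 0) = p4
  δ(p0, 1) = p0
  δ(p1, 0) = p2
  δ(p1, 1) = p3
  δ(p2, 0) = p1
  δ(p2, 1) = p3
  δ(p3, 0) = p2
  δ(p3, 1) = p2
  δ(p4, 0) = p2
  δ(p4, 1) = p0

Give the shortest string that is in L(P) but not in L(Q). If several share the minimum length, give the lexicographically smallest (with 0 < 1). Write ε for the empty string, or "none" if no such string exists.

The string 100 is accepted by P but not by Q.
No shorter string lies in the difference, and 100 is the lexicographically first length-3 string in L(P) \ L(Q).

100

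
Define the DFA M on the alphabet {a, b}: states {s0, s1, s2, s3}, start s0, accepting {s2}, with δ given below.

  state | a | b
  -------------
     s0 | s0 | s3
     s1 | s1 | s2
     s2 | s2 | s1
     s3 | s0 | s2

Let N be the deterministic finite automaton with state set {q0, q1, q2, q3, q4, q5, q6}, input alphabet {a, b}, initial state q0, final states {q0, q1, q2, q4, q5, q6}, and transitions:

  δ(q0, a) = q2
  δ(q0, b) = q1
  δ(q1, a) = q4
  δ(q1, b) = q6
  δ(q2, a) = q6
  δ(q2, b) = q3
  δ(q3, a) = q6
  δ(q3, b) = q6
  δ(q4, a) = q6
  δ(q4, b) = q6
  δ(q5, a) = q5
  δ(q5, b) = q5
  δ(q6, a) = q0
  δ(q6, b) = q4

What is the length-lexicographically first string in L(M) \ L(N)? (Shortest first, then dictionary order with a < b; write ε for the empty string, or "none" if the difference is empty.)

The string bbbaaab is accepted by M but not by N.
No shorter string lies in the difference, and bbbaaab is the lexicographically first length-7 string in L(M) \ L(N).

bbbaaab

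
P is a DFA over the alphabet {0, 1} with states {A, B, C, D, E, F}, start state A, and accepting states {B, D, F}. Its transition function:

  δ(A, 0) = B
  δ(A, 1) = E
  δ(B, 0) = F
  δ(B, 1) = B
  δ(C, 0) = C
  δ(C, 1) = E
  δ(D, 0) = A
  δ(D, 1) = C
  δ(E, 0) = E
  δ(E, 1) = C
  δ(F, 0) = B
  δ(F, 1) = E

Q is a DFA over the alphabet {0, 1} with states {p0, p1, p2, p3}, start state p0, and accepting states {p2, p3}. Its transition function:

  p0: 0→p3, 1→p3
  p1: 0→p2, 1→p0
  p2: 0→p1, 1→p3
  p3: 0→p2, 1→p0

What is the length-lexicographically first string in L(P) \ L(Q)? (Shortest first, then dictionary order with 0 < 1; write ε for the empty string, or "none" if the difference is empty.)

The string 01 is accepted by P but not by Q.
No shorter string lies in the difference, and 01 is the lexicographically first length-2 string in L(P) \ L(Q).

01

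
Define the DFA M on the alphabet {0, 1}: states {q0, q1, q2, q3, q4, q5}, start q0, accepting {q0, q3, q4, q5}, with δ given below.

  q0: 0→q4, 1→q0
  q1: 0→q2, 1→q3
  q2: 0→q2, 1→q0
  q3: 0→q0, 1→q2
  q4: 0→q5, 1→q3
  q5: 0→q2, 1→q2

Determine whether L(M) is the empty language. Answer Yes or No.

No

The empty string ε is accepted: the run q0 ends in the accepting state q0.
Since at least one string is accepted, L(M) is not empty.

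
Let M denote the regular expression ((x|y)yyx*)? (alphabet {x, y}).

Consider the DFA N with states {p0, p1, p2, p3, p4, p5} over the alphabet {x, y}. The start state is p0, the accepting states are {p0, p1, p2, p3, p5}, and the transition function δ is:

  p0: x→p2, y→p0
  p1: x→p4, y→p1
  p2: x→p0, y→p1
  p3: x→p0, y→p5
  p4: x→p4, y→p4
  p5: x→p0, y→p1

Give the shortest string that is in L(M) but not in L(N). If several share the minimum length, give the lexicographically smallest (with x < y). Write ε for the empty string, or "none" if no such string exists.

xyyx

The string xyyx is accepted by M but not by N.
No shorter string lies in the difference, and xyyx is the lexicographically first length-4 string in L(M) \ L(N).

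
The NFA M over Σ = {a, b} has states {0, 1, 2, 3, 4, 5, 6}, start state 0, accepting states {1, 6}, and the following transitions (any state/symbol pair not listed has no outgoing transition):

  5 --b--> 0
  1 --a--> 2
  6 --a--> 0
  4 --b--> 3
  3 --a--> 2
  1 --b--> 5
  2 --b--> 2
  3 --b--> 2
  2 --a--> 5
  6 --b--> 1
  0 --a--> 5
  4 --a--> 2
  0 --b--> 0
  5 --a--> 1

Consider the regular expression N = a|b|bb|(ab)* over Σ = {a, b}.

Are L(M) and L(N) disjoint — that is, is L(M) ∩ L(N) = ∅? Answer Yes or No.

Yes

Converting the expression N to a DFA (subset construction, then merging equivalent states) gives the minimal DFA with states {n0, n1, n2, n3, n4, n5, n6}, start state n0, accepting states {n0, n1, n2, n4, n5} and transitions n0: a→n1, b→n2; n1: a→n3, b→n4; n2: a→n3, b→n5; n3: a→n3, b→n3; n4: a→n6, b→n3; n5: a→n3, b→n3; n6: a→n3, b→n4.
Exploring the product automaton M × N from the start pair (0, n0), following both machines on each input symbol, reaches 10 state pairs: (0, n0), (5, n1), (0, n2), (1, n3), (0, n4), (5, n3), (0, n5), (2, n3), (5, n6), (0, n3).
M accepts in {1, 6} and N accepts in {n0, n1, n2, n4, n5}; no reachable pair has both components accepting, so no string drives both machines to acceptance simultaneously and L(M) ∩ L(N) = ∅.
So no string is accepted by both, and the intersection is empty.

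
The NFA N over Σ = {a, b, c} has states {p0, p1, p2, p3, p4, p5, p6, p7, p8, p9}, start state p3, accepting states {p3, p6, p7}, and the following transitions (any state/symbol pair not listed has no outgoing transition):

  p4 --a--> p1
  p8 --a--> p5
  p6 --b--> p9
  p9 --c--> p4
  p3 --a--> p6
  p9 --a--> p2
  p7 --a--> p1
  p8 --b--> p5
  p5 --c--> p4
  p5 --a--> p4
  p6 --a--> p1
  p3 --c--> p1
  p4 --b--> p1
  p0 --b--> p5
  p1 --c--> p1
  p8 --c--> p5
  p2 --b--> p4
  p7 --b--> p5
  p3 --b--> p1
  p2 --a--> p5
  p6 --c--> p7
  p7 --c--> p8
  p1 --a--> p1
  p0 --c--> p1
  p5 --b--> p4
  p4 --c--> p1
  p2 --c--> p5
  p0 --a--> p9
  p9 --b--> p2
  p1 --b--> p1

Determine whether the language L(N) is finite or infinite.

finite

The useful states (reachable from p3 and able to reach an accepting state) are {p3, p6, p7}.
Restricted to these states the transition graph has no cycle, so every accepting path has bounded length and L is finite.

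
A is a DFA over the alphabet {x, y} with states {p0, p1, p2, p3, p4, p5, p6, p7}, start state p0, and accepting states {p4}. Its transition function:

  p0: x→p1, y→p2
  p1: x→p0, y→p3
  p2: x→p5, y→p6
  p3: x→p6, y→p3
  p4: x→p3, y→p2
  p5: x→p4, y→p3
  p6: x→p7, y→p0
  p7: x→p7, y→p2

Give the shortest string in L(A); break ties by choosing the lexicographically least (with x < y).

A breadth-first search from p0 reaches an accepting state first via the path p0 → p2 → p5 → p4 on input yxx.
No string of length < 3 is accepted (BFS exhausts all shorter strings without reaching an accepting state), and yxx is the lexicographically least accepting string of length 3.

yxx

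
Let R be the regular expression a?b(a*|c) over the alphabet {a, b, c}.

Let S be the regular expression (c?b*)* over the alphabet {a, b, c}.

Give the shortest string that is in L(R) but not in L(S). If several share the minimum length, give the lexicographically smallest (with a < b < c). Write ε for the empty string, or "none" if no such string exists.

ab

The string ab is accepted by R but not by S.
No shorter string lies in the difference, and ab is the lexicographically first length-2 string in L(R) \ L(S).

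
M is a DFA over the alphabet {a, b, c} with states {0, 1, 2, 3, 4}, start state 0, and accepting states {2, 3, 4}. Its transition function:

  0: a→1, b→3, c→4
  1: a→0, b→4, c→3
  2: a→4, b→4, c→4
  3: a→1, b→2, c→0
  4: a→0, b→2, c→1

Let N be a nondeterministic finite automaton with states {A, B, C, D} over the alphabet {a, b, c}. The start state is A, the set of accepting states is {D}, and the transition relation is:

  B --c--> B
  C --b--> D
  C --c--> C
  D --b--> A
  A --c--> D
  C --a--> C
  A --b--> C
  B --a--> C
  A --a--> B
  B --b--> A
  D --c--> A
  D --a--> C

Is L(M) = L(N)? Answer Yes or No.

No

The string b is accepted by M but rejected by N.
So L(M) ≠ L(N).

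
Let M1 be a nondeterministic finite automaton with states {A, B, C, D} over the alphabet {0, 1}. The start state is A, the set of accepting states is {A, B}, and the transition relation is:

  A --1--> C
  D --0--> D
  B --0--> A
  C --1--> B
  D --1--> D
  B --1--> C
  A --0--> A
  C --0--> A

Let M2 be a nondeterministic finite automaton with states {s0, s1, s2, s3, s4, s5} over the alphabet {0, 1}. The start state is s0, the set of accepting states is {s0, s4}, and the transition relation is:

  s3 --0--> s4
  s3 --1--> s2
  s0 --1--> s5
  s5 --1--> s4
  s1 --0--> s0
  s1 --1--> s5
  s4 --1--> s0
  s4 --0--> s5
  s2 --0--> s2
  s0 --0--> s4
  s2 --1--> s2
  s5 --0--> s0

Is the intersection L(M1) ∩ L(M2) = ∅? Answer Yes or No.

No

The empty string ε is accepted by both M1 and M2.
Hence L(M1) ∩ L(M2) ≠ ∅.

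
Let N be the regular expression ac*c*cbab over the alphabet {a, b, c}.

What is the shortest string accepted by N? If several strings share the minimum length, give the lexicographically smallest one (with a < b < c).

By inspection of the expression, no string of length less than 5 matches, and acbab is the lexicographically first match of length 5.

acbab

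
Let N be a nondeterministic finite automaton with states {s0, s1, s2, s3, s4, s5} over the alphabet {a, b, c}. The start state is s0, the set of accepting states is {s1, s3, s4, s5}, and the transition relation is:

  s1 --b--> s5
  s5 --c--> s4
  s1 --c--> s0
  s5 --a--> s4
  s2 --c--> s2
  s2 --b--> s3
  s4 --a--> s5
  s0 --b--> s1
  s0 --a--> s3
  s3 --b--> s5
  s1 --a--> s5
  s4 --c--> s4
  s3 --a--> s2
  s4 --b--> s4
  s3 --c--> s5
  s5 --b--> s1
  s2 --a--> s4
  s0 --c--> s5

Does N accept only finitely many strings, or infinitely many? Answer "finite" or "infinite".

infinite

State s0 is reachable from the start and can reach an accepting state, and it lies on the cycle s0 → s1 → s0.
Traversing that cycle any number of times yields accepted strings of unbounded length, so the language is infinite.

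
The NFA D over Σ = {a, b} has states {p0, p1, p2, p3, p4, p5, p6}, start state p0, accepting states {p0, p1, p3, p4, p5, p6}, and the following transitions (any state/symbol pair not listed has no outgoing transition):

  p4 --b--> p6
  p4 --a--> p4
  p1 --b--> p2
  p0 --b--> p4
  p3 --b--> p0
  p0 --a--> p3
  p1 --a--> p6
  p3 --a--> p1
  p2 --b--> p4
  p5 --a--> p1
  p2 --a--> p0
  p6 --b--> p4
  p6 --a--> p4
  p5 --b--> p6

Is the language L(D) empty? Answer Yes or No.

No

The empty string ε is accepted: the run p0 ends in the accepting state p0.
Since at least one string is accepted, L(D) is not empty.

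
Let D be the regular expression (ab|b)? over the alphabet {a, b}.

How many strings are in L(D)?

3

The expression has no Kleene star, so L(D) is finite. Expanding the alternatives gives {ε, b, ab}.
That is 1 of length 0, 1 of length 1, 1 of length 2: 3 strings in all.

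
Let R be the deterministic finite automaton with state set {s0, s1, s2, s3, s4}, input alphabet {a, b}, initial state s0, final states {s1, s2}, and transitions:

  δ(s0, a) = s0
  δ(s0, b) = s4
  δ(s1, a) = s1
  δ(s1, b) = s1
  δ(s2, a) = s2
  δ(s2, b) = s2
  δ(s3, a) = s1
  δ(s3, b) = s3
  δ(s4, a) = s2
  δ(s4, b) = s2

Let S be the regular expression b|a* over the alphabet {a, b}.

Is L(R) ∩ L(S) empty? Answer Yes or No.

Yes

Converting the expression S to a DFA (subset construction, then merging equivalent states) gives the minimal DFA with states {r0, r1, r2, r3}, start state r0, accepting states {r0, r1, r2} and transitions r0: a→r1, b→r2; r1: a→r1, b→r3; r2: a→r3, b→r3; r3: a→r3, b→r3.
Exploring the product automaton R × S from the start pair (s0, r0), following both machines on each input symbol, reaches 5 state pairs: (s0, r0), (s0, r1), (s4, r2), (s4, r3), (s2, r3).
R accepts in {s1, s2} and S accepts in {r0, r1, r2}; no reachable pair has both components accepting, so no string drives both machines to acceptance simultaneously and L(R) ∩ L(S) = ∅.
So no string is accepted by both, and the intersection is empty.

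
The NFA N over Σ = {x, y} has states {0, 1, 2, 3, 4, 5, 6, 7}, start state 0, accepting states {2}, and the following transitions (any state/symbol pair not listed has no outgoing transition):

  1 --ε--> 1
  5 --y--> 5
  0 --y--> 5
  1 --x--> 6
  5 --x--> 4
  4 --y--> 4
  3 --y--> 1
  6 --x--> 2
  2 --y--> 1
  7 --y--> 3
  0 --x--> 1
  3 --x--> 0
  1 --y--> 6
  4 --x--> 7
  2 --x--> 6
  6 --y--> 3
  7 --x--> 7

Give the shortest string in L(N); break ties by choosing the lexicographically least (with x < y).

A breadth-first search from 0 reaches an accepting state first via the path 0 → 1 → 6 → 2 on input xxx.
No string of length < 3 is accepted (BFS exhausts all shorter strings without reaching an accepting state), and xxx is the lexicographically least accepting string of length 3.

xxx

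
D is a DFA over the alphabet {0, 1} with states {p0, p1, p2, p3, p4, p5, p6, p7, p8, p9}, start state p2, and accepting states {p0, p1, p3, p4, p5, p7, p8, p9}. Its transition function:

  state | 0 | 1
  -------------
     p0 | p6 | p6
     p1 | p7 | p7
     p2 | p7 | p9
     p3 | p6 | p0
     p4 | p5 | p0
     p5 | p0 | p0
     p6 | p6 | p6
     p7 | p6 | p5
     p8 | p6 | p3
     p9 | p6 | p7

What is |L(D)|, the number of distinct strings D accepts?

The useful subgraph on states {p0, p2, p5, p7, p9} is acyclic, so L(D) is finite; the longest accepting path visits 5 useful states, giving maximum string length 4.
Counting accepting paths from p2 by length: 2 of length 1, 2 of length 2, 3 of length 3, 2 of length 4. Total 9.

9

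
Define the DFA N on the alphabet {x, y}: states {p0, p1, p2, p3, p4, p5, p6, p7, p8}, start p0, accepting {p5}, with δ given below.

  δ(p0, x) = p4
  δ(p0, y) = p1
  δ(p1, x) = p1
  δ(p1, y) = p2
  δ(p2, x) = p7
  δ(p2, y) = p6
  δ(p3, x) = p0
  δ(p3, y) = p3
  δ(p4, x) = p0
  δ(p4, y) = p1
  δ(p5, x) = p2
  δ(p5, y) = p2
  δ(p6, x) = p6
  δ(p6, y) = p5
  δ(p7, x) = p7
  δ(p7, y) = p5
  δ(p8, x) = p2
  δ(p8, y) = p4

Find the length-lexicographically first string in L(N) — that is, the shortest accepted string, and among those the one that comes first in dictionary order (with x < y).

yyxy

A breadth-first search from p0 reaches an accepting state first via the path p0 → p1 → p2 → p7 → p5 on input yyxy.
No string of length < 4 is accepted (BFS exhausts all shorter strings without reaching an accepting state), and yyxy is the lexicographically least accepting string of length 4.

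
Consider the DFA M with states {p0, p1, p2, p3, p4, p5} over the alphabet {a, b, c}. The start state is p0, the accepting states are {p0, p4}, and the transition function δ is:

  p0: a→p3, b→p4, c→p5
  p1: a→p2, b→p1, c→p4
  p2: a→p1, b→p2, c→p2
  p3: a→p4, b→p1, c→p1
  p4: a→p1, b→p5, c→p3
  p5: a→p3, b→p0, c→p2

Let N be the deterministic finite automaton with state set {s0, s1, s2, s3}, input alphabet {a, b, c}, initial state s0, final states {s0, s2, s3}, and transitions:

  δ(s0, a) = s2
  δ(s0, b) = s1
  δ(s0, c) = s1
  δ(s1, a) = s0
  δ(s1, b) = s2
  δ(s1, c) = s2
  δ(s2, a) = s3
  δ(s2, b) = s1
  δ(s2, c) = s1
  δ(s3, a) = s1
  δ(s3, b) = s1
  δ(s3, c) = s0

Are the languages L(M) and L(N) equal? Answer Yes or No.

No

The string b is accepted by M but rejected by N.
So L(M) ≠ L(N).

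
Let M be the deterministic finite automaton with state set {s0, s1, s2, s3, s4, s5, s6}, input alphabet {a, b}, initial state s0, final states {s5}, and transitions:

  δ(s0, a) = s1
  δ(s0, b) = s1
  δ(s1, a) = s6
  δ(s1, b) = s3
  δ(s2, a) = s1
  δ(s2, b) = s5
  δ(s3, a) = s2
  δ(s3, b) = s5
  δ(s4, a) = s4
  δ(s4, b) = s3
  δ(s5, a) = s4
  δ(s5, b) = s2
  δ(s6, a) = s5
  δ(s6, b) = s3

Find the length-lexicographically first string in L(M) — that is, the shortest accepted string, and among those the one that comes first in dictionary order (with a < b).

aaa

A breadth-first search from s0 reaches an accepting state first via the path s0 → s1 → s6 → s5 on input aaa.
No string of length < 3 is accepted (BFS exhausts all shorter strings without reaching an accepting state), and aaa is the lexicographically least accepting string of length 3.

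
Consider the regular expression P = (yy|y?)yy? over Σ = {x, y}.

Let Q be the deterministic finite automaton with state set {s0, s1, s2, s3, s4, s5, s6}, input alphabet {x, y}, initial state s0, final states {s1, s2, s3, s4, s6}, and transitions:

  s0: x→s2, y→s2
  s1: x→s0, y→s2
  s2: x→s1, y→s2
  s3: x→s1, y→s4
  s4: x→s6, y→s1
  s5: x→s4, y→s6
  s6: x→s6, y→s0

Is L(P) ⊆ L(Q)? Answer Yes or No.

Yes

Converting the expression P to a DFA (subset construction, then merging equivalent states) gives the minimal DFA with states {p0, p1, p2, p3, p4, p5}, start state p0, accepting states {p2, p3, p4, p5} and transitions p0: x→p1, y→p2; p1: x→p1, y→p1; p2: x→p1, y→p3; p3: x→p1, y→p4; p4: x→p1, y→p5; p5: x→p1, y→p1.
Exploring the product automaton P × Q from the start pair (p0, s0), following both machines on each input symbol, reaches 8 state pairs: (p0, s0), (p1, s2), (p2, s2), (p1, s1), (p3, s2), (p1, s0), (p4, s2), (p5, s2).
P accepts in {p2, p3, p4, p5} and Q accepts in {s1, s2, s3, s4, s6}. The reachable pairs whose P-component is accepting are (p2, s2), (p3, s2), (p4, s2), (p5, s2); in each of them the Q-component is accepting too, so the product for L(P) \ L(Q) (P-component accepting, Q-component rejecting) has no reachable accepting pair and the difference is empty.
Hence every string in L(P) is also in L(Q).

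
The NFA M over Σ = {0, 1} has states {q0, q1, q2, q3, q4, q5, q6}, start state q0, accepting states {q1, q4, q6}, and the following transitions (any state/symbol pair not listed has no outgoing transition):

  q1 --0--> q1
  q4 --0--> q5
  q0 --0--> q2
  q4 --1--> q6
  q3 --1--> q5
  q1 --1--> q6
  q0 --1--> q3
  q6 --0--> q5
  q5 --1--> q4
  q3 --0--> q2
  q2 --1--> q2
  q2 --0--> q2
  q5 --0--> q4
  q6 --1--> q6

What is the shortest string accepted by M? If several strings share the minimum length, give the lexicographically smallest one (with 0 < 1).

A breadth-first search from q0 reaches an accepting state first via the path q0 → q3 → q5 → q4 on input 110.
No string of length < 3 is accepted (BFS exhausts all shorter strings without reaching an accepting state), and 110 is the lexicographically least accepting string of length 3.

110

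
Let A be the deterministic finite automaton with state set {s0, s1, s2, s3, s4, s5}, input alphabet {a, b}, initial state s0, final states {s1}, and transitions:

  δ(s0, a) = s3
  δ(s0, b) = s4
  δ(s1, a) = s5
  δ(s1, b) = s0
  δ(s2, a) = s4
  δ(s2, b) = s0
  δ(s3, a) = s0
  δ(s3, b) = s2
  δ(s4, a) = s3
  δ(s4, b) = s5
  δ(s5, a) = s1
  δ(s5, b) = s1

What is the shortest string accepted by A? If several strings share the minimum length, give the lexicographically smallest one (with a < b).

bba

A breadth-first search from s0 reaches an accepting state first via the path s0 → s4 → s5 → s1 on input bba.
No string of length < 3 is accepted (BFS exhausts all shorter strings without reaching an accepting state), and bba is the lexicographically least accepting string of length 3.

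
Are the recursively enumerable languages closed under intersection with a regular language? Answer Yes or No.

First check the input against a DFA for the regular language; if it passes, run the recogniser for L and accept when it does.
So the recursively enumerable languages are closed under intersection with a regular language.

Yes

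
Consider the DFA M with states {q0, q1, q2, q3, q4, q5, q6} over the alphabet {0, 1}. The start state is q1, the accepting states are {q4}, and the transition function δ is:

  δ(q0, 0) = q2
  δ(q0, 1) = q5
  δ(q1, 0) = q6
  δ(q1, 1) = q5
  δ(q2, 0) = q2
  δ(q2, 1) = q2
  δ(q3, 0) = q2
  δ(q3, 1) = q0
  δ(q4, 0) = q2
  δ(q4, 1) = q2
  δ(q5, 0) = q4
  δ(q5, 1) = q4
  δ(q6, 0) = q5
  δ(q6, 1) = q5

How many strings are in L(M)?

The useful subgraph on states {q1, q4, q5, q6} is acyclic, so L(M) is finite; the longest accepting path visits 4 useful states, giving maximum string length 3.
Counting accepting paths from q1 by length: 2 of length 2, 4 of length 3. Total 6.

6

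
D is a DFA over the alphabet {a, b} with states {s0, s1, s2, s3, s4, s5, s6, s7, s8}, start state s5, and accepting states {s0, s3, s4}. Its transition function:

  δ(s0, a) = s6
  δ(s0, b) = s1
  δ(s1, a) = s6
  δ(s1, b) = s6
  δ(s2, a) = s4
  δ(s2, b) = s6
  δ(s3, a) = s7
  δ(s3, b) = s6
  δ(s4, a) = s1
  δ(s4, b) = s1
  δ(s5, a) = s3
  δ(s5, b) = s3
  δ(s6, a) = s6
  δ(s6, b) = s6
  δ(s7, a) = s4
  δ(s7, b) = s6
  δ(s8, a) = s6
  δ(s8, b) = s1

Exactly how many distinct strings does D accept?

The useful subgraph on states {s3, s4, s5, s7} is acyclic, so L(D) is finite; the longest accepting path visits 4 useful states, giving maximum string length 3.
Counting accepting paths from s5 by length: 2 of length 1, 2 of length 3. Total 4.

4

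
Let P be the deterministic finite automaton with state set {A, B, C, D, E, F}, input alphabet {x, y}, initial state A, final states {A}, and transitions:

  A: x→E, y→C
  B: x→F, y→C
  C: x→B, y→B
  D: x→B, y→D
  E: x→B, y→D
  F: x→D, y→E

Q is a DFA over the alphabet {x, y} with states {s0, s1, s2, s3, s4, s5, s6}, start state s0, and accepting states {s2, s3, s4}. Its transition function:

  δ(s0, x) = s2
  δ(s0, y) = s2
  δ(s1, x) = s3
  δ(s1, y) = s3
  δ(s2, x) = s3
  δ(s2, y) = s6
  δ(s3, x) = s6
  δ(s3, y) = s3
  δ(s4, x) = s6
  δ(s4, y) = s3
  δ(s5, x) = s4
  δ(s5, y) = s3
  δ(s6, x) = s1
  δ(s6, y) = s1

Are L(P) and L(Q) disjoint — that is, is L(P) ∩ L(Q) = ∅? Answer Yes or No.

Yes

Exploring the product automaton P × Q from the start pair (A, s0), following both machines on each input symbol, reaches 16 state pairs: (A, s0), (E, s2), (C, s2), (B, s3), (D, s6), (B, s6), (F, s6), (C, s3), (B, s1), (D, s1), (F, s1), (C, s1), (E, s1), (F, s3), (D, s3), (E, s3).
P accepts in {A} and Q accepts in {s2, s3, s4}; no reachable pair has both components accepting, so no string drives both machines to acceptance simultaneously and L(P) ∩ L(Q) = ∅.
So no string is accepted by both, and the intersection is empty.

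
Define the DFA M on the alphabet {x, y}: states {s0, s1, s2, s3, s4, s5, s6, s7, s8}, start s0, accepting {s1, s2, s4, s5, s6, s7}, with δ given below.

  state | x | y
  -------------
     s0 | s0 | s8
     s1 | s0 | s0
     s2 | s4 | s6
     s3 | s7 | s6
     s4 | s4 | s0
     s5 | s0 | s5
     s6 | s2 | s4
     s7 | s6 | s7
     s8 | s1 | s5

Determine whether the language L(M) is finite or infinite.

State s0 is reachable from the start and can reach an accepting state, and it lies on the cycle s0 → s0.
Traversing that cycle any number of times yields accepted strings of unbounded length, so the language is infinite.

infinite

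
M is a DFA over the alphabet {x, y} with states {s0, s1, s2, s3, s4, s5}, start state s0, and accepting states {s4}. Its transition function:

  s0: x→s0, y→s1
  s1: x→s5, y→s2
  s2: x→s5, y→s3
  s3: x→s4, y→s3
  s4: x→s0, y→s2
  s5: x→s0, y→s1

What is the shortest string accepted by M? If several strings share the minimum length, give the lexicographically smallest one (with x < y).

yyyx

A breadth-first search from s0 reaches an accepting state first via the path s0 → s1 → s2 → s3 → s4 on input yyyx.
No string of length < 4 is accepted (BFS exhausts all shorter strings without reaching an accepting state), and yyyx is the lexicographically least accepting string of length 4.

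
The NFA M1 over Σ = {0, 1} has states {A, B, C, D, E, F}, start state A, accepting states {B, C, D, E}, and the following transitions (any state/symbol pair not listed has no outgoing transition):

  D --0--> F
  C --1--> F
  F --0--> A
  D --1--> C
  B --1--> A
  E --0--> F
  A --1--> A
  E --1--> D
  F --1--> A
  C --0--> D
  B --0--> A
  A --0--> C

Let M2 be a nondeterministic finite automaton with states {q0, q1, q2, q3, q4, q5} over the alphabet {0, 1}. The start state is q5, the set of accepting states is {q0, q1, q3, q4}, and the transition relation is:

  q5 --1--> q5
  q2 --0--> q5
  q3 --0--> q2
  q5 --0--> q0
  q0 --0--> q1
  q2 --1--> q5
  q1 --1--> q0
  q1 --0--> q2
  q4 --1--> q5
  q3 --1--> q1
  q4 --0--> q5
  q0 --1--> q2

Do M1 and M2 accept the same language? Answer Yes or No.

Yes

Exploring the product automaton M1 × M2 from the start pair (A, q5), following both machines on each input symbol, reaches 4 state pairs: (A, q5), (C, q0), (D, q1), (F, q2).
M1 accepts in {B, C, D, E} and M2 accepts in {q0, q1, q3, q4}. In every reachable pair the two components are either both accepting — (C, q0), (D, q1) — or both non-accepting, so no string is accepted by exactly one of the machines: L(M1) \ L(M2) and L(M2) \ L(M1) are both empty.
Hence every string is accepted by M1 iff it is accepted by M2, and the two languages coincide.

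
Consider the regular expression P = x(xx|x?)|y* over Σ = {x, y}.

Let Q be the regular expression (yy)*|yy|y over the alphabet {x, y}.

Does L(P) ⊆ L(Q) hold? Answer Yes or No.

No

The string x is in L(P) but not in L(Q).
So L(P) ⊄ L(Q).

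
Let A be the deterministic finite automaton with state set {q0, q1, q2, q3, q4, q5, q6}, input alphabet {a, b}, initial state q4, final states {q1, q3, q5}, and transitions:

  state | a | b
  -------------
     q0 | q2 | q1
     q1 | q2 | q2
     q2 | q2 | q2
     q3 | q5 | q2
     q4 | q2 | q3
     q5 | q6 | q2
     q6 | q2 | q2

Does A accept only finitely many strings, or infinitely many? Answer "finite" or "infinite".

finite

The useful states (reachable from q4 and able to reach an accepting state) are {q3, q4, q5}.
Restricted to these states the transition graph has no cycle, so every accepting path has bounded length and L is finite.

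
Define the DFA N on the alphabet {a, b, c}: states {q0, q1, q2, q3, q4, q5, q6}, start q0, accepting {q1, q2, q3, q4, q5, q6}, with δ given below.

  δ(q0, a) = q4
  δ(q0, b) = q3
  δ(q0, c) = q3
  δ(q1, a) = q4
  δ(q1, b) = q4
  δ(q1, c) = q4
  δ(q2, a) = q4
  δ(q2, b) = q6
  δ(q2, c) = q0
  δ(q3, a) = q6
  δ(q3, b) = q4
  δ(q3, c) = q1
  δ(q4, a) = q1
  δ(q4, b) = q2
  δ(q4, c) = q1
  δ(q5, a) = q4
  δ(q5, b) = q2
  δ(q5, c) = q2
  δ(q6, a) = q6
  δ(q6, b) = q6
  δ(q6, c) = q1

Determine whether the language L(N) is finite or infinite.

State q1 is reachable from the start and can reach an accepting state, and it lies on the cycle q1 → q4 → q1.
Traversing that cycle any number of times yields accepted strings of unbounded length, so the language is infinite.

infinite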